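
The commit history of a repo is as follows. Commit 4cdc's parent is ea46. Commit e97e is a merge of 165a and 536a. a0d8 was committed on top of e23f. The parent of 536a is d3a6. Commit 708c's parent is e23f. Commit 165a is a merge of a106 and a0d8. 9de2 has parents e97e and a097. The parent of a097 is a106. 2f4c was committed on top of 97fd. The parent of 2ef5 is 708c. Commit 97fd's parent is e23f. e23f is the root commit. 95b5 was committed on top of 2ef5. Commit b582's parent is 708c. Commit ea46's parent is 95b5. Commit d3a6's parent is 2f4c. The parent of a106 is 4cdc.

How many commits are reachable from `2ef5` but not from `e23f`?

2

Reachable from 2ef5: {2ef5, 708c, e23f}.
Reachable from e23f: {e23f}.
In 2ef5's history but not e23f's: {2ef5, 708c} — 2 commits.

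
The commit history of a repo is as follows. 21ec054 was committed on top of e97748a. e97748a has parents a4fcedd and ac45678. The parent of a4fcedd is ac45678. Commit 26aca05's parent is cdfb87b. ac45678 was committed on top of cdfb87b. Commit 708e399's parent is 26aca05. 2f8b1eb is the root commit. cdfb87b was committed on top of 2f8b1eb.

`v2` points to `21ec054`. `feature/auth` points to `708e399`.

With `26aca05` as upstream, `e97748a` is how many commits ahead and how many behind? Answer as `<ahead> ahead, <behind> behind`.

Reachable from e97748a: {2f8b1eb, a4fcedd, ac45678, cdfb87b, e97748a}.
Reachable from 26aca05: {26aca05, 2f8b1eb, cdfb87b}.
Only in e97748a's history (ahead): {a4fcedd, ac45678, e97748a} — 3.
Only in 26aca05's history (behind): {26aca05} — 1.

3 ahead, 1 behind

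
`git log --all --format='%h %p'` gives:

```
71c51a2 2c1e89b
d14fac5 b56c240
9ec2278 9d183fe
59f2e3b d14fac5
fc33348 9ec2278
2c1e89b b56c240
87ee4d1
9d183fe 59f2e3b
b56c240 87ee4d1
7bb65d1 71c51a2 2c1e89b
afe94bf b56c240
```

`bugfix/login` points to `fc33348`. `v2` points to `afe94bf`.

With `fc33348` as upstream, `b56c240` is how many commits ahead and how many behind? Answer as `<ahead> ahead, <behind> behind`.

0 ahead, 5 behind

Reachable from b56c240: {87ee4d1, b56c240}.
Reachable from fc33348: {59f2e3b, 87ee4d1, 9d183fe, 9ec2278, b56c240, d14fac5, fc33348}.
Only in b56c240's history (ahead): {} — 0.
Only in fc33348's history (behind): {59f2e3b, 9d183fe, 9ec2278, d14fac5, fc33348} — 5.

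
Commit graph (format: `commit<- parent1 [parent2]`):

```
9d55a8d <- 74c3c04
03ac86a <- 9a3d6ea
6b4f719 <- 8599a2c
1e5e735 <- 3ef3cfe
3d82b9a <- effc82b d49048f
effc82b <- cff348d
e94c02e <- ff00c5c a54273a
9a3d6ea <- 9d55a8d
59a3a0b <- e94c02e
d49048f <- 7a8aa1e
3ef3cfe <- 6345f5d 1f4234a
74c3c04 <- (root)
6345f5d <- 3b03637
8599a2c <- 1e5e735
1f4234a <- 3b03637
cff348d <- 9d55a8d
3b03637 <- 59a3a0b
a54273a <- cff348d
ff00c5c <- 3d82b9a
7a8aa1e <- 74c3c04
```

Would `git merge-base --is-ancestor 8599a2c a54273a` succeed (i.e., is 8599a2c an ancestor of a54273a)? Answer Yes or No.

No

Ancestors of a54273a: {74c3c04, 9d55a8d, a54273a, cff348d}.
8599a2c is not in that set, so it is not an ancestor of a54273a.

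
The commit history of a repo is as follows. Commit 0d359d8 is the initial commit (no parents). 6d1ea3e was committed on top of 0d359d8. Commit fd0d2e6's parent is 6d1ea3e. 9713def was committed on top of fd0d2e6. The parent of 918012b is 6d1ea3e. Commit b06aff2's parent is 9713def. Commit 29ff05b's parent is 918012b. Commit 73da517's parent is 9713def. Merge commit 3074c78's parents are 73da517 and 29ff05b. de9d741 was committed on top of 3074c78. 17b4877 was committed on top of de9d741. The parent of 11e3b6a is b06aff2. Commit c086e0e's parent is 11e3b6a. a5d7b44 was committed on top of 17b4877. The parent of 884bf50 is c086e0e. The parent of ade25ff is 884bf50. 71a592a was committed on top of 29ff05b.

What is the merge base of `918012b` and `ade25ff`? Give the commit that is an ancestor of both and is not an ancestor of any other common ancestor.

Ancestors of 918012b: {0d359d8, 6d1ea3e, 918012b}.
Ancestors of ade25ff: {0d359d8, 11e3b6a, 6d1ea3e, 884bf50, 9713def, ade25ff, b06aff2, c086e0e, fd0d2e6}.
Common ancestors: {0d359d8, 6d1ea3e}.
Among these, 6d1ea3e is not an ancestor of any other common ancestor — it is the merge base.

6d1ea3e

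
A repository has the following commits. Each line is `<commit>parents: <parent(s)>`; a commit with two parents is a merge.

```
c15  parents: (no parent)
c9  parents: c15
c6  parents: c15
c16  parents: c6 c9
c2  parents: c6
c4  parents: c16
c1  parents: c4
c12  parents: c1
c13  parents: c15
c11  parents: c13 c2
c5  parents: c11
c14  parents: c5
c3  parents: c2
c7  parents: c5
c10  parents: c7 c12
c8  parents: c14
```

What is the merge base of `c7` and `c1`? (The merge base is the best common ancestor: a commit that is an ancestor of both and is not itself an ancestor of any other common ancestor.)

c6

Ancestors of c7: {c11, c13, c15, c2, c5, c6, c7}.
Ancestors of c1: {c1, c15, c16, c4, c6, c9}.
Common ancestors: {c15, c6}.
Among these, c6 is not an ancestor of any other common ancestor — it is the merge base.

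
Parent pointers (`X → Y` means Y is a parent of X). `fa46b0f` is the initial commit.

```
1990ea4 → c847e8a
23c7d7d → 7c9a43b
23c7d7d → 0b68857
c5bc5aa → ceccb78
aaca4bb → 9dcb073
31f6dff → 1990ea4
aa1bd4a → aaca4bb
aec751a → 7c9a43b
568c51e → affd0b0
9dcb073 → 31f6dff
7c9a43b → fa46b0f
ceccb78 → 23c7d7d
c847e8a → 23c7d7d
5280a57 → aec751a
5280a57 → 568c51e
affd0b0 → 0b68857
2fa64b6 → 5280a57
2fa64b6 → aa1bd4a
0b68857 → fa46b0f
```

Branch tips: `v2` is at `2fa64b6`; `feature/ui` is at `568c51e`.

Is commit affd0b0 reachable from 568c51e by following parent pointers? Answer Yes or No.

Ancestors of 568c51e (commits reachable by following parents): {0b68857, 568c51e, affd0b0, fa46b0f}.
affd0b0 is in that set, so it is an ancestor of 568c51e.

Yes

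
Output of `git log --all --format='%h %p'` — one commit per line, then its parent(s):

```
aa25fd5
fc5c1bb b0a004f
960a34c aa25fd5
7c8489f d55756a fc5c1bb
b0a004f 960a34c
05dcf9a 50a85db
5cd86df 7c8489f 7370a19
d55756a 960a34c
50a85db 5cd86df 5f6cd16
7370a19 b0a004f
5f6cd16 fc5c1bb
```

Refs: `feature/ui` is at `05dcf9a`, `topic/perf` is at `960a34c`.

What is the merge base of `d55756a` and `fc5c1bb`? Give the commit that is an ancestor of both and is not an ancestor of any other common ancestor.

960a34c

Ancestors of d55756a: {960a34c, aa25fd5, d55756a}.
Ancestors of fc5c1bb: {960a34c, aa25fd5, b0a004f, fc5c1bb}.
Common ancestors: {960a34c, aa25fd5}.
Among these, 960a34c is not an ancestor of any other common ancestor — it is the merge base.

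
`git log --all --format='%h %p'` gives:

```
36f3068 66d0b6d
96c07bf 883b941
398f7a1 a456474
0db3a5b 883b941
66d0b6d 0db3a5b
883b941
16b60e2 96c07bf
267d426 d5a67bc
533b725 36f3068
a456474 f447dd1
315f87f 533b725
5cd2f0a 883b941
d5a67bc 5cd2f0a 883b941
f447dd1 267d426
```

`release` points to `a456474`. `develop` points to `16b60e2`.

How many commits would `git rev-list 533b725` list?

5

Walking parent pointers from 533b725: reachable set = {0db3a5b, 36f3068, 533b725, 66d0b6d, 883b941}.
That is 5 commits.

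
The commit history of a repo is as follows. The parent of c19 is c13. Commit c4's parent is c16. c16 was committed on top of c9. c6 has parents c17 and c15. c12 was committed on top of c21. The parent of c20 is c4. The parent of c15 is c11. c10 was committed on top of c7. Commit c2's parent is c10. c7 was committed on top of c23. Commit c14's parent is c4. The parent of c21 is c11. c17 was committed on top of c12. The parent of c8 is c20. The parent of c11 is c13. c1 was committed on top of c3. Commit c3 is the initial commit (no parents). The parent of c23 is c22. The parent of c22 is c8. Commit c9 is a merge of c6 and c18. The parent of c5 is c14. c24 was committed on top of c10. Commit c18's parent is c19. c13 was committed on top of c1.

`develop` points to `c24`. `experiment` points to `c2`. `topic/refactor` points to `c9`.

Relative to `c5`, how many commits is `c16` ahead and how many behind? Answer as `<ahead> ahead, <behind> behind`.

Reachable from c16: {c1, c11, c12, c13, c15, c16, c17, c18, c19, c21, c3, c6, c9}.
Reachable from c5: {c1, c11, c12, c13, c14, c15, c16, c17, c18, c19, c21, c3, c4, c5, c6, c9}.
Only in c16's history (ahead): {} — 0.
Only in c5's history (behind): {c14, c4, c5} — 3.

0 ahead, 3 behind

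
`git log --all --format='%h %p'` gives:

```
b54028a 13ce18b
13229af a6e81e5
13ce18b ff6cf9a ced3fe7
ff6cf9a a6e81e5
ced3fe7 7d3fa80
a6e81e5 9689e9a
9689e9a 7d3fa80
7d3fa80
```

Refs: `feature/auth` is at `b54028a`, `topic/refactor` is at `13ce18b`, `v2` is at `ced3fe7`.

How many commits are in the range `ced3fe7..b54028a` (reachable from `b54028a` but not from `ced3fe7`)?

Reachable from b54028a: {13ce18b, 7d3fa80, 9689e9a, a6e81e5, b54028a, ced3fe7, ff6cf9a}.
Reachable from ced3fe7: {7d3fa80, ced3fe7}.
In b54028a's history but not ced3fe7's: {13ce18b, 9689e9a, a6e81e5, b54028a, ff6cf9a} — 5 commits.

5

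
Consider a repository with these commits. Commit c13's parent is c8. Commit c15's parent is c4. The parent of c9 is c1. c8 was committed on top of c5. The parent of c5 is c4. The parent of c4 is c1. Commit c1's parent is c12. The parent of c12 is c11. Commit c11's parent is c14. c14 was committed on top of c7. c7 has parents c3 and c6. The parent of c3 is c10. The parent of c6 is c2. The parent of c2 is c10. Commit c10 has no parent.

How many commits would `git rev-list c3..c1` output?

7

Reachable from c1: {c1, c10, c11, c12, c14, c2, c3, c6, c7}.
Reachable from c3: {c10, c3}.
In c1's history but not c3's: {c1, c11, c12, c14, c2, c6, c7} — 7 commits.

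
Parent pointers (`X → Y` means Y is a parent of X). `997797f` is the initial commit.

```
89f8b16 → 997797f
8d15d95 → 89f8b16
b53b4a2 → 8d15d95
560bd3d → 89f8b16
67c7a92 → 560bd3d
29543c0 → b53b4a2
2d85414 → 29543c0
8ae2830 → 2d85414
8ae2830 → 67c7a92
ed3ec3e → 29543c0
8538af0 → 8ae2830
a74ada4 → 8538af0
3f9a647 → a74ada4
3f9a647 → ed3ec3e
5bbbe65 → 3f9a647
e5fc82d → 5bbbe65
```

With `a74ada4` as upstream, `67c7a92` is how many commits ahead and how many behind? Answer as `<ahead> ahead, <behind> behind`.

0 ahead, 7 behind

Reachable from 67c7a92: {560bd3d, 67c7a92, 89f8b16, 997797f}.
Reachable from a74ada4: {29543c0, 2d85414, 560bd3d, 67c7a92, 8538af0, 89f8b16, 8ae2830, 8d15d95, 997797f, a74ada4, b53b4a2}.
Only in 67c7a92's history (ahead): {} — 0.
Only in a74ada4's history (behind): {29543c0, 2d85414, 8538af0, 8ae2830, 8d15d95, a74ada4, b53b4a2} — 7.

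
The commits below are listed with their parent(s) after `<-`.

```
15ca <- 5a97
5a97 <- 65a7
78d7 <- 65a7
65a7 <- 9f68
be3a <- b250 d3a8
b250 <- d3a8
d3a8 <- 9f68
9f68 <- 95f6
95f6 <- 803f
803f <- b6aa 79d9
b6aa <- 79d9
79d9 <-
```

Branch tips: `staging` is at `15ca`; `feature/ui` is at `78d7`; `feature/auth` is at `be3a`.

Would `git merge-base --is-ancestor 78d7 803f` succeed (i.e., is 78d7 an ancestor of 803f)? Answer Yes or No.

No

Ancestors of 803f: {79d9, 803f, b6aa}.
78d7 is not in that set, so it is not an ancestor of 803f.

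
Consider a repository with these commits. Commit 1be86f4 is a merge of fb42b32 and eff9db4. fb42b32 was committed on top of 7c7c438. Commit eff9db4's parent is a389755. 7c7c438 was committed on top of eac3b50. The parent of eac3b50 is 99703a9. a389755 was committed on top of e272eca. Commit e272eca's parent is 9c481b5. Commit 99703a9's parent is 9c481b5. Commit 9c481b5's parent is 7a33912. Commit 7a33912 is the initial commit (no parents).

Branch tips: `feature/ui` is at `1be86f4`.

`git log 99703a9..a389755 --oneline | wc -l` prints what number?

Reachable from a389755: {7a33912, 9c481b5, a389755, e272eca}.
Reachable from 99703a9: {7a33912, 99703a9, 9c481b5}.
In a389755's history but not 99703a9's: {a389755, e272eca} — 2 commits.

2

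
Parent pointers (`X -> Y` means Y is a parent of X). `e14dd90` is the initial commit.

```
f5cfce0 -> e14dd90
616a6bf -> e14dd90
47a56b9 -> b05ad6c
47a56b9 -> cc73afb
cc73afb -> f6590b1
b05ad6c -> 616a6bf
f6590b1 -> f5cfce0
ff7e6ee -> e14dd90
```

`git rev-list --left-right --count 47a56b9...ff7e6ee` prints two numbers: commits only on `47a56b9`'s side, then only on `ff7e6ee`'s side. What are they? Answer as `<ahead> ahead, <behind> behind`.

6 ahead, 1 behind

Reachable from 47a56b9: {47a56b9, 616a6bf, b05ad6c, cc73afb, e14dd90, f5cfce0, f6590b1}.
Reachable from ff7e6ee: {e14dd90, ff7e6ee}.
Only in 47a56b9's history (ahead): {47a56b9, 616a6bf, b05ad6c, cc73afb, f5cfce0, f6590b1} — 6.
Only in ff7e6ee's history (behind): {ff7e6ee} — 1.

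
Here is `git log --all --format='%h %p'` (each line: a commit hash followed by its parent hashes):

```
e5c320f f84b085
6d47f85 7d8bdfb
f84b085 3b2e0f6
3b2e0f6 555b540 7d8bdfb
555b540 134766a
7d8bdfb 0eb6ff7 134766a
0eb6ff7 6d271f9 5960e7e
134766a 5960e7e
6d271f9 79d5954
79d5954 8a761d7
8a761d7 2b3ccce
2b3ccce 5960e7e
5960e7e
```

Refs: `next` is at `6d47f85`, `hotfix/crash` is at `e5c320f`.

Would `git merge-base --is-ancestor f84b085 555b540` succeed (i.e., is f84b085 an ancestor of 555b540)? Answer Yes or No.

Ancestors of 555b540: {134766a, 555b540, 5960e7e}.
f84b085 is not in that set, so it is not an ancestor of 555b540.

No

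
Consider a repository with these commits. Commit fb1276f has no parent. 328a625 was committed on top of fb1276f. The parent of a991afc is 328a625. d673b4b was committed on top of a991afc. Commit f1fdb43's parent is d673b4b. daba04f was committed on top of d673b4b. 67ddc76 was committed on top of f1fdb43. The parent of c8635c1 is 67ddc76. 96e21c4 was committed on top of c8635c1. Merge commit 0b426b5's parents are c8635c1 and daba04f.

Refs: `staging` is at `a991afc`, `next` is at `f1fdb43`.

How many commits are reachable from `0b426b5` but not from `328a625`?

Reachable from 0b426b5: {0b426b5, 328a625, 67ddc76, a991afc, c8635c1, d673b4b, daba04f, f1fdb43, fb1276f}.
Reachable from 328a625: {328a625, fb1276f}.
In 0b426b5's history but not 328a625's: {0b426b5, 67ddc76, a991afc, c8635c1, d673b4b, daba04f, f1fdb43} — 7 commits.

7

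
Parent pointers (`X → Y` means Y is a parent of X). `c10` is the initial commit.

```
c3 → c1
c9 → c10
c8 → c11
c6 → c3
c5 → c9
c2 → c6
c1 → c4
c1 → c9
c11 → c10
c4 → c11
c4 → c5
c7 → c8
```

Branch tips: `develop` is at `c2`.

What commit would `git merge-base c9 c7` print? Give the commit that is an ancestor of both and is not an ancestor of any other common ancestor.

c10

Ancestors of c9: {c10, c9}.
Ancestors of c7: {c10, c11, c7, c8}.
Common ancestors: {c10}.
The only common ancestor is c10, so it is the merge base.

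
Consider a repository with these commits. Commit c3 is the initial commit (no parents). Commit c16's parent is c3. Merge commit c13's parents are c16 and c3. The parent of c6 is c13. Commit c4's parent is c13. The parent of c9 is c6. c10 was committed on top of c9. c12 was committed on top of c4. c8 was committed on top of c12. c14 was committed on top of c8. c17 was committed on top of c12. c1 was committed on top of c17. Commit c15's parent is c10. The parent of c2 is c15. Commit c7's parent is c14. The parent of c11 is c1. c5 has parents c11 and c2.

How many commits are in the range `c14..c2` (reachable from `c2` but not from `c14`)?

5

Reachable from c2: {c10, c13, c15, c16, c2, c3, c6, c9}.
Reachable from c14: {c12, c13, c14, c16, c3, c4, c8}.
In c2's history but not c14's: {c10, c15, c2, c6, c9} — 5 commits.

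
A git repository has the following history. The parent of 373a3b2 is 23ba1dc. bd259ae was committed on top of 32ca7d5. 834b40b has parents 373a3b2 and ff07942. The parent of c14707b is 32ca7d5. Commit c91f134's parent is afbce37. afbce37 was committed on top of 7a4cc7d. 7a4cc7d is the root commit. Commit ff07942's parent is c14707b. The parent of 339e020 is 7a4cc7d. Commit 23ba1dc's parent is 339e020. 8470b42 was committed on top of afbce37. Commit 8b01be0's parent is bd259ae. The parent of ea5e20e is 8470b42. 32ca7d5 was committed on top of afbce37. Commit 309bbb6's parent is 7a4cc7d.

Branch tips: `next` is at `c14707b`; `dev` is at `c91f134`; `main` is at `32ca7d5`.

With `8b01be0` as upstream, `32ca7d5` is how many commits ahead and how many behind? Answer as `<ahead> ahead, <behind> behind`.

Reachable from 32ca7d5: {32ca7d5, 7a4cc7d, afbce37}.
Reachable from 8b01be0: {32ca7d5, 7a4cc7d, 8b01be0, afbce37, bd259ae}.
Only in 32ca7d5's history (ahead): {} — 0.
Only in 8b01be0's history (behind): {8b01be0, bd259ae} — 2.

0 ahead, 2 behind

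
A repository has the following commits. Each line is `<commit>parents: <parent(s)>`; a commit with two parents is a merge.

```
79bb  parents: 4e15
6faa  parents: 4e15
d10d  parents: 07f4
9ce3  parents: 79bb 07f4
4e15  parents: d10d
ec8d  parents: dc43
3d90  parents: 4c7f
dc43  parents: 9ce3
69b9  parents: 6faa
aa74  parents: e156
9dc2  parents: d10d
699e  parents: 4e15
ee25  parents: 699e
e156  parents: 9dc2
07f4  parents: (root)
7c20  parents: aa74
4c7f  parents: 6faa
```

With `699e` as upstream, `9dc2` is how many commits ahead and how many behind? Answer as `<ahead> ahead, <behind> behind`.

1 ahead, 2 behind

Reachable from 9dc2: {07f4, 9dc2, d10d}.
Reachable from 699e: {07f4, 4e15, 699e, d10d}.
Only in 9dc2's history (ahead): {9dc2} — 1.
Only in 699e's history (behind): {4e15, 699e} — 2.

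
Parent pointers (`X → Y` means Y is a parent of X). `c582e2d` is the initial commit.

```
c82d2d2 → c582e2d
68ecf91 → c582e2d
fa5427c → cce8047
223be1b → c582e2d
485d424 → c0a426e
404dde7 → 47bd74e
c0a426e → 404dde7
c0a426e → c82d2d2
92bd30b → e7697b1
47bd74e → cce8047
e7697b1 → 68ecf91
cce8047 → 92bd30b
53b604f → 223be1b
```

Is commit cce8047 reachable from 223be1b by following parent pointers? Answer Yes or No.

No

Ancestors of 223be1b: {223be1b, c582e2d}.
cce8047 is not in that set, so it is not an ancestor of 223be1b.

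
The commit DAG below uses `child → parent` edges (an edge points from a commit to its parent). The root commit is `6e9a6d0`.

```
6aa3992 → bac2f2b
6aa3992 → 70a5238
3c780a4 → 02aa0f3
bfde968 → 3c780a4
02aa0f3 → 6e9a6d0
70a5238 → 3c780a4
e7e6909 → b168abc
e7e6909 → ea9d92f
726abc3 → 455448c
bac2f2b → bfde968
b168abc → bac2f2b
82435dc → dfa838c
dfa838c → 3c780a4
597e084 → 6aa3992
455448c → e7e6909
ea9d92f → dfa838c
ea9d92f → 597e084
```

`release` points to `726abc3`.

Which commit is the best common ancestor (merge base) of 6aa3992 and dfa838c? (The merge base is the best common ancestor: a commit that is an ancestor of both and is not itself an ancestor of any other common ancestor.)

Ancestors of 6aa3992: {02aa0f3, 3c780a4, 6aa3992, 6e9a6d0, 70a5238, bac2f2b, bfde968}.
Ancestors of dfa838c: {02aa0f3, 3c780a4, 6e9a6d0, dfa838c}.
Common ancestors: {02aa0f3, 3c780a4, 6e9a6d0}.
Among these, 3c780a4 is not an ancestor of any other common ancestor — it is the merge base.

3c780a4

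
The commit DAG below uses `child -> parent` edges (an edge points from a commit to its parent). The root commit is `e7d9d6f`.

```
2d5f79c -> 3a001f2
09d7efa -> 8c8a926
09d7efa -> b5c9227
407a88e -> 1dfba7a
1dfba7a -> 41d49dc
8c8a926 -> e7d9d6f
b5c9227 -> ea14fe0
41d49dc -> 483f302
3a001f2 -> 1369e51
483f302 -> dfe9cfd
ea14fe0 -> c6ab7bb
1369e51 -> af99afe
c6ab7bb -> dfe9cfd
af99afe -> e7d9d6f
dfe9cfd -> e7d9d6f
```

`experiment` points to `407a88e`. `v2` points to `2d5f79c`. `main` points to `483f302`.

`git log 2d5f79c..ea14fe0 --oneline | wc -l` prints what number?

Reachable from ea14fe0: {c6ab7bb, dfe9cfd, e7d9d6f, ea14fe0}.
Reachable from 2d5f79c: {1369e51, 2d5f79c, 3a001f2, af99afe, e7d9d6f}.
In ea14fe0's history but not 2d5f79c's: {c6ab7bb, dfe9cfd, ea14fe0} — 3 commits.

3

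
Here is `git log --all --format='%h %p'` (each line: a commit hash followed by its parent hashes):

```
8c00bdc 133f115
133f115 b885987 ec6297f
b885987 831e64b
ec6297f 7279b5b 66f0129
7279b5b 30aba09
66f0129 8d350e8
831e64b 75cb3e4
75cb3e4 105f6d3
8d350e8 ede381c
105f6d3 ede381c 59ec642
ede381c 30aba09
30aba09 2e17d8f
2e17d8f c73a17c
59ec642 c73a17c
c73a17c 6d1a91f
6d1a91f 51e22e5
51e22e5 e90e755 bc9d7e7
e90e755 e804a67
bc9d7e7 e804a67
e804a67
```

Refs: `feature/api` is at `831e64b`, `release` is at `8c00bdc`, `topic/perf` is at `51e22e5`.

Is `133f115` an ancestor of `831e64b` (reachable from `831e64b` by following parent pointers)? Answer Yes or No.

Ancestors of 831e64b: {105f6d3, 2e17d8f, 30aba09, 51e22e5, 59ec642, 6d1a91f, 75cb3e4, 831e64b, bc9d7e7, c73a17c, e804a67, e90e755, ede381c}.
133f115 is not in that set, so it is not an ancestor of 831e64b.

No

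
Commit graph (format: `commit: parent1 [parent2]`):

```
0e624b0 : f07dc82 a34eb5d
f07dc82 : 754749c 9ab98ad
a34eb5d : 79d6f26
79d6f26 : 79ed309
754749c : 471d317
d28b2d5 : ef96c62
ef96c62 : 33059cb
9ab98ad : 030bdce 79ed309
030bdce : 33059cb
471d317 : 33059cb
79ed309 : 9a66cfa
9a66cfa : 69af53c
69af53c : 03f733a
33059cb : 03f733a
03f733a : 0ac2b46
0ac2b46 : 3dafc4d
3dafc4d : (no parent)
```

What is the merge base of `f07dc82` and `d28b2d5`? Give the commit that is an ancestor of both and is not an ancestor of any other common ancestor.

Ancestors of f07dc82: {030bdce, 03f733a, 0ac2b46, 33059cb, 3dafc4d, 471d317, 69af53c, 754749c, 79ed309, 9a66cfa, 9ab98ad, f07dc82}.
Ancestors of d28b2d5: {03f733a, 0ac2b46, 33059cb, 3dafc4d, d28b2d5, ef96c62}.
Common ancestors: {03f733a, 0ac2b46, 33059cb, 3dafc4d}.
Among these, 33059cb is not an ancestor of any other common ancestor — it is the merge base.

33059cb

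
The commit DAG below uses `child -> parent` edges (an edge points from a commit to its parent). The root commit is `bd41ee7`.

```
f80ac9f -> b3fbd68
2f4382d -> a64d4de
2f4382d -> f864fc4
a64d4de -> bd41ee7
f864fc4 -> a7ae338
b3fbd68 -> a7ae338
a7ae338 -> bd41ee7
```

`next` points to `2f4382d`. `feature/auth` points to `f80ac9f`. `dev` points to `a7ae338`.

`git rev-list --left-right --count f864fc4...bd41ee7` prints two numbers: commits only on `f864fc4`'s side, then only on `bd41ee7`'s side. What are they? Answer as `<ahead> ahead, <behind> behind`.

Reachable from f864fc4: {a7ae338, bd41ee7, f864fc4}.
Reachable from bd41ee7: {bd41ee7}.
Only in f864fc4's history (ahead): {a7ae338, f864fc4} — 2.
Only in bd41ee7's history (behind): {} — 0.

2 ahead, 0 behind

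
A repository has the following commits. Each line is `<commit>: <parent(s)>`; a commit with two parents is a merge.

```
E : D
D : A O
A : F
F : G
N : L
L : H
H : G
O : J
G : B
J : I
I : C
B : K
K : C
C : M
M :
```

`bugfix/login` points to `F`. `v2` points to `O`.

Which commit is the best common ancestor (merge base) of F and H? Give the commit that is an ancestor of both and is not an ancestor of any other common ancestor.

G

Ancestors of F: {B, C, F, G, K, M}.
Ancestors of H: {B, C, G, H, K, M}.
Common ancestors: {B, C, G, K, M}.
Among these, G is not an ancestor of any other common ancestor — it is the merge base.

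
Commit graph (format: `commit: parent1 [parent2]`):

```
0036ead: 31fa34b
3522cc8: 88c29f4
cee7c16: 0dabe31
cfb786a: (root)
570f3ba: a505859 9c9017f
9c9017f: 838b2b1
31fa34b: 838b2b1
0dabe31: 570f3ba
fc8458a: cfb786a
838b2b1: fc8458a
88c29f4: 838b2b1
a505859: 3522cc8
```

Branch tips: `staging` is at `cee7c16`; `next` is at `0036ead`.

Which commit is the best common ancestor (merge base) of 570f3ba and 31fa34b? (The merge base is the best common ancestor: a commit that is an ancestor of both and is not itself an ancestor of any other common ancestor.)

Ancestors of 570f3ba: {3522cc8, 570f3ba, 838b2b1, 88c29f4, 9c9017f, a505859, cfb786a, fc8458a}.
Ancestors of 31fa34b: {31fa34b, 838b2b1, cfb786a, fc8458a}.
Common ancestors: {838b2b1, cfb786a, fc8458a}.
Among these, 838b2b1 is not an ancestor of any other common ancestor — it is the merge base.

838b2b1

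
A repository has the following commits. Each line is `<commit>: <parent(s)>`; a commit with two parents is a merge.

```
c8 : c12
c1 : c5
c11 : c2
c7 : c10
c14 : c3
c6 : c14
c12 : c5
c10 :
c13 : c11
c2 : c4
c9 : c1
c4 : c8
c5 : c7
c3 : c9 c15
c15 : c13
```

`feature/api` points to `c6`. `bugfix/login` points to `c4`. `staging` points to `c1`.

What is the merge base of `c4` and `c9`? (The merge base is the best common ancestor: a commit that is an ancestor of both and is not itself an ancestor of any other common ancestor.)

Ancestors of c4: {c10, c12, c4, c5, c7, c8}.
Ancestors of c9: {c1, c10, c5, c7, c9}.
Common ancestors: {c10, c5, c7}.
Among these, c5 is not an ancestor of any other common ancestor — it is the merge base.

c5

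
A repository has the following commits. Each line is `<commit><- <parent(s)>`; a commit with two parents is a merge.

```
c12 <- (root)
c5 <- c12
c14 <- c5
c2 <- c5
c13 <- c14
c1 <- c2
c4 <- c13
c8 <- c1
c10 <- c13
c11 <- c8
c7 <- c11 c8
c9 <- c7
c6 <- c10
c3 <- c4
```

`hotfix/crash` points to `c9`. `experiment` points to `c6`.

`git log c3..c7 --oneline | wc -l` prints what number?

5

Reachable from c7: {c1, c11, c12, c2, c5, c7, c8}.
Reachable from c3: {c12, c13, c14, c3, c4, c5}.
In c7's history but not c3's: {c1, c11, c2, c7, c8} — 5 commits.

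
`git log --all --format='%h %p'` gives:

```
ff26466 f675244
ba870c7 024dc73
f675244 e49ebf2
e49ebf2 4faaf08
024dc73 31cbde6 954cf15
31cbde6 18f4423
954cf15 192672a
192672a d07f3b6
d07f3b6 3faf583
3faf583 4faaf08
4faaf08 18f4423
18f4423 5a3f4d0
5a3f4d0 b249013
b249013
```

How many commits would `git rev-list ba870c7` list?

11

Walking parent pointers from ba870c7: reachable set = {024dc73, 18f4423, 192672a, 31cbde6, 3faf583, 4faaf08, 5a3f4d0, 954cf15, b249013, ba870c7, d07f3b6}.
That is 11 commits.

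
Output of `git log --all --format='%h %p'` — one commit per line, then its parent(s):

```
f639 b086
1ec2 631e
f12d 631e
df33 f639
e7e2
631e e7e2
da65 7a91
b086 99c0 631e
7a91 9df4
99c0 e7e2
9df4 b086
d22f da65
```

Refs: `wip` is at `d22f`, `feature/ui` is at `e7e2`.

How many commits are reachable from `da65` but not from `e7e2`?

Reachable from da65: {631e, 7a91, 99c0, 9df4, b086, da65, e7e2}.
Reachable from e7e2: {e7e2}.
In da65's history but not e7e2's: {631e, 7a91, 99c0, 9df4, b086, da65} — 6 commits.

6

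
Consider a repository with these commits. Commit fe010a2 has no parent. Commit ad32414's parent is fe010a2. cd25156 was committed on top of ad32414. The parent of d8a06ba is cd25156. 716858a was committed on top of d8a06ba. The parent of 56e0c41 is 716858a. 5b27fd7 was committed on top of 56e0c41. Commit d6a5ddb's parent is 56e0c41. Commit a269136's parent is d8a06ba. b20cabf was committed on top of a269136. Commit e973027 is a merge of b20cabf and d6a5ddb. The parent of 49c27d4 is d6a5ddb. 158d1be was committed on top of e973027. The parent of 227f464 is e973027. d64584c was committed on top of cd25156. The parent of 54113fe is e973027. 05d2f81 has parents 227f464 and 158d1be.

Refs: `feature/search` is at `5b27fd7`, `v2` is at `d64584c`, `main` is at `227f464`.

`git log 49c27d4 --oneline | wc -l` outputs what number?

8

Walking parent pointers from 49c27d4: reachable set = {49c27d4, 56e0c41, 716858a, ad32414, cd25156, d6a5ddb, d8a06ba, fe010a2}.
That is 8 commits.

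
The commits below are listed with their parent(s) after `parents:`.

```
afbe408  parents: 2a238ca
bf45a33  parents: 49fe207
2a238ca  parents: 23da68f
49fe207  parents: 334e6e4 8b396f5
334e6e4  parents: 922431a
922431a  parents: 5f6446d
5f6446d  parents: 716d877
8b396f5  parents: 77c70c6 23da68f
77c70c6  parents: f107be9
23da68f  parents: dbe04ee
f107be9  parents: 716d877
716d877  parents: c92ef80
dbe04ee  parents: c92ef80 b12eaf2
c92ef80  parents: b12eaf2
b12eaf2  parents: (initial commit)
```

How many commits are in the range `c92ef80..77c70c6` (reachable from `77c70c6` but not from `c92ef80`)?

Reachable from 77c70c6: {716d877, 77c70c6, b12eaf2, c92ef80, f107be9}.
Reachable from c92ef80: {b12eaf2, c92ef80}.
In 77c70c6's history but not c92ef80's: {716d877, 77c70c6, f107be9} — 3 commits.

3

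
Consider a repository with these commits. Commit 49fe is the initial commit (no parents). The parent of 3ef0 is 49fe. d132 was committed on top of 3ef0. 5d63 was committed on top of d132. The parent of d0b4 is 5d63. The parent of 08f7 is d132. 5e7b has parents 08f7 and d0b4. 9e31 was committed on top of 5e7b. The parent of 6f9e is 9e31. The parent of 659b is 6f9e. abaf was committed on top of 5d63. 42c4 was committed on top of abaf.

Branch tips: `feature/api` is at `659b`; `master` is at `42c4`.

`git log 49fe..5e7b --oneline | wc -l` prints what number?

Reachable from 5e7b: {08f7, 3ef0, 49fe, 5d63, 5e7b, d0b4, d132}.
Reachable from 49fe: {49fe}.
In 5e7b's history but not 49fe's: {08f7, 3ef0, 5d63, 5e7b, d0b4, d132} — 6 commits.

6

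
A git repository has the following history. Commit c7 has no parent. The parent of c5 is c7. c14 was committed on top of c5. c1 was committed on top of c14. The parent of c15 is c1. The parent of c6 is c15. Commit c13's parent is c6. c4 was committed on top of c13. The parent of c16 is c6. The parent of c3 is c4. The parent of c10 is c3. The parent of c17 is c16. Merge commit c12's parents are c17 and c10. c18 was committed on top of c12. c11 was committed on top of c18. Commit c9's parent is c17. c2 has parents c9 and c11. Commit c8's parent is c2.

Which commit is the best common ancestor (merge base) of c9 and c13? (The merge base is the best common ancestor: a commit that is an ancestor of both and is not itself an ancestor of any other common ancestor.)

c6

Ancestors of c9: {c1, c14, c15, c16, c17, c5, c6, c7, c9}.
Ancestors of c13: {c1, c13, c14, c15, c5, c6, c7}.
Common ancestors: {c1, c14, c15, c5, c6, c7}.
Among these, c6 is not an ancestor of any other common ancestor — it is the merge base.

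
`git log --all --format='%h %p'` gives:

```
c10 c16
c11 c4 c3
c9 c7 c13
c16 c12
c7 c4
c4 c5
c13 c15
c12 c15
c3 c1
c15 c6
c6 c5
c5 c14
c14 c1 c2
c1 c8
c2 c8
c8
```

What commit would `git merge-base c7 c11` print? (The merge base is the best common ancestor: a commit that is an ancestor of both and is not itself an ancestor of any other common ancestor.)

Ancestors of c7: {c1, c14, c2, c4, c5, c7, c8}.
Ancestors of c11: {c1, c11, c14, c2, c3, c4, c5, c8}.
Common ancestors: {c1, c14, c2, c4, c5, c8}.
Among these, c4 is not an ancestor of any other common ancestor — it is the merge base.

c4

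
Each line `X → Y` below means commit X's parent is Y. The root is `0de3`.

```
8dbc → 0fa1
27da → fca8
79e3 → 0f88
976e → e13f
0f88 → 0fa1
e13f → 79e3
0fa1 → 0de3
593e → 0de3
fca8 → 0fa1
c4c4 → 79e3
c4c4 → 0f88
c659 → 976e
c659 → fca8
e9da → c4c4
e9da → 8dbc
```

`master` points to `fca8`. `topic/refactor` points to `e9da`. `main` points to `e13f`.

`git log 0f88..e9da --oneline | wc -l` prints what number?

4

Reachable from e9da: {0de3, 0f88, 0fa1, 79e3, 8dbc, c4c4, e9da}.
Reachable from 0f88: {0de3, 0f88, 0fa1}.
In e9da's history but not 0f88's: {79e3, 8dbc, c4c4, e9da} — 4 commits.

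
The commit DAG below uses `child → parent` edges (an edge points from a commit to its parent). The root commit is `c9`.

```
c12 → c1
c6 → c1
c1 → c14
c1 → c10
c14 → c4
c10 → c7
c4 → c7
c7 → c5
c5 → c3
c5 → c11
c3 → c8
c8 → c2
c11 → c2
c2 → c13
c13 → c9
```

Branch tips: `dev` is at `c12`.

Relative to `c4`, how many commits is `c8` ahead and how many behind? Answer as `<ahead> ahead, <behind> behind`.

Reachable from c8: {c13, c2, c8, c9}.
Reachable from c4: {c11, c13, c2, c3, c4, c5, c7, c8, c9}.
Only in c8's history (ahead): {} — 0.
Only in c4's history (behind): {c11, c3, c4, c5, c7} — 5.

0 ahead, 5 behind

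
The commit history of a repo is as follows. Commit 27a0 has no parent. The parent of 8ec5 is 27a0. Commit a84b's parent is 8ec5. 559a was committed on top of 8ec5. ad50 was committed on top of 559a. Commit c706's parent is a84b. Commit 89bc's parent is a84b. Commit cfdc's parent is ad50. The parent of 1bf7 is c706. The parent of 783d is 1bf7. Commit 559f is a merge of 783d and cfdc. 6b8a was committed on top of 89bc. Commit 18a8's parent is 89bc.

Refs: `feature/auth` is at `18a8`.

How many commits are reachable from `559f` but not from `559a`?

7

Reachable from 559f: {1bf7, 27a0, 559a, 559f, 783d, 8ec5, a84b, ad50, c706, cfdc}.
Reachable from 559a: {27a0, 559a, 8ec5}.
In 559f's history but not 559a's: {1bf7, 559f, 783d, a84b, ad50, c706, cfdc} — 7 commits.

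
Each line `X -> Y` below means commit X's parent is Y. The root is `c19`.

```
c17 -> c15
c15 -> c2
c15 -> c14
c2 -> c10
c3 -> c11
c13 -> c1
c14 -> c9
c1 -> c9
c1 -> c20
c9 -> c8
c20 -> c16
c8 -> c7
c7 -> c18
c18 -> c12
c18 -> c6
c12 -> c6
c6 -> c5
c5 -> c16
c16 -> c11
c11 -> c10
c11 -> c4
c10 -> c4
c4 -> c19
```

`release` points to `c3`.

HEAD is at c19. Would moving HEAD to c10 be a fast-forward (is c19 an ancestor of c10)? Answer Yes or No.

A fast-forward from c19 to c10 is possible iff c19 is an ancestor of c10.
Ancestors of c10: {c10, c19, c4}.
c19 is among them, so fast-forward is possible.

Yes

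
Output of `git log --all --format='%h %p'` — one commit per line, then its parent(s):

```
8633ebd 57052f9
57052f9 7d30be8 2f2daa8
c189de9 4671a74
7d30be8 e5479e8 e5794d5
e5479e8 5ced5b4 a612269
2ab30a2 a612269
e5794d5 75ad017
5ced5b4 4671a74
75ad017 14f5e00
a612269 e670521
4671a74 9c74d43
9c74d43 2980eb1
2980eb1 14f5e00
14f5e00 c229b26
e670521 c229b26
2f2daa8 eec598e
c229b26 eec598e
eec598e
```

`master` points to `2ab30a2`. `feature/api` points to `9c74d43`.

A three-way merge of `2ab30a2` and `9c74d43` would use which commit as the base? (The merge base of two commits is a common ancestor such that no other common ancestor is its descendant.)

Ancestors of 2ab30a2: {2ab30a2, a612269, c229b26, e670521, eec598e}.
Ancestors of 9c74d43: {14f5e00, 2980eb1, 9c74d43, c229b26, eec598e}.
Common ancestors: {c229b26, eec598e}.
Among these, c229b26 is not an ancestor of any other common ancestor — it is the merge base.

c229b26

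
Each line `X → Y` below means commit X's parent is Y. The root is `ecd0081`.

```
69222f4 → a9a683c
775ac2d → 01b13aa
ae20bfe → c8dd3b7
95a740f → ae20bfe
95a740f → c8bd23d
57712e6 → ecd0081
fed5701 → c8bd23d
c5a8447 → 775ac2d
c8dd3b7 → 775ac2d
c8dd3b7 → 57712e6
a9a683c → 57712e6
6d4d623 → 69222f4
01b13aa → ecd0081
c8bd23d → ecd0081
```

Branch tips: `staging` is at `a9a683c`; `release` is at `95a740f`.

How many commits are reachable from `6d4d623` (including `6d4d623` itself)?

5

Walking parent pointers from 6d4d623: reachable set = {57712e6, 69222f4, 6d4d623, a9a683c, ecd0081}.
That is 5 commits.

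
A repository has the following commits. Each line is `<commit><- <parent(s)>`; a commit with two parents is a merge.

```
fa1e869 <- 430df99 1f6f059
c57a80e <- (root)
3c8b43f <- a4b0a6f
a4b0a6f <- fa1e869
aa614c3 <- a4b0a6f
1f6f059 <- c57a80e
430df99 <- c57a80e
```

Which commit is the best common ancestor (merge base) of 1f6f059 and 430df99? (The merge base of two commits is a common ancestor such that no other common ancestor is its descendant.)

c57a80e

Ancestors of 1f6f059: {1f6f059, c57a80e}.
Ancestors of 430df99: {430df99, c57a80e}.
Common ancestors: {c57a80e}.
The only common ancestor is c57a80e, so it is the merge base.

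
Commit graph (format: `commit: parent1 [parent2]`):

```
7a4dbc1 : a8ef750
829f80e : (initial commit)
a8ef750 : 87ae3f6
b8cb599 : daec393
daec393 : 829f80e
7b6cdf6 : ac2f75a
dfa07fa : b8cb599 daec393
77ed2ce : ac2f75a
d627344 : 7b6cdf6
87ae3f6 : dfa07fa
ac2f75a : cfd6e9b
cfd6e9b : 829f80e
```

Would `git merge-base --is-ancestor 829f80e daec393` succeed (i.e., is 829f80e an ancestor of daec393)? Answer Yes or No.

Ancestors of daec393 (commits reachable by following parents): {829f80e, daec393}.
829f80e is in that set, so it is an ancestor of daec393.

Yes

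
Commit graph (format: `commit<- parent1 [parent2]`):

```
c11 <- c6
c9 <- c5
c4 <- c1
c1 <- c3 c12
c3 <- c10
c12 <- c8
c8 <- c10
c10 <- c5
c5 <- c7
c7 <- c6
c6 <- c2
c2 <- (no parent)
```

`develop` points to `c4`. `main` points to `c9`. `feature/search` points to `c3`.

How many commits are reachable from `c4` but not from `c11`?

Reachable from c4: {c1, c10, c12, c2, c3, c4, c5, c6, c7, c8}.
Reachable from c11: {c11, c2, c6}.
In c4's history but not c11's: {c1, c10, c12, c3, c4, c5, c7, c8} — 8 commits.

8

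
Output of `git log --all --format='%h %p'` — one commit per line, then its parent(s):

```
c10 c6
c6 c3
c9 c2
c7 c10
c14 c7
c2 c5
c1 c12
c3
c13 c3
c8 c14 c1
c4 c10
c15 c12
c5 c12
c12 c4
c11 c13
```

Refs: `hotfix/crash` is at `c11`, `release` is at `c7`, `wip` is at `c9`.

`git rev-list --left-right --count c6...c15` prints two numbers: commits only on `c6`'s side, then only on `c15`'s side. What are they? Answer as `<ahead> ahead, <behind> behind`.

Reachable from c6: {c3, c6}.
Reachable from c15: {c10, c12, c15, c3, c4, c6}.
Only in c6's history (ahead): {} — 0.
Only in c15's history (behind): {c10, c12, c15, c4} — 4.

0 ahead, 4 behind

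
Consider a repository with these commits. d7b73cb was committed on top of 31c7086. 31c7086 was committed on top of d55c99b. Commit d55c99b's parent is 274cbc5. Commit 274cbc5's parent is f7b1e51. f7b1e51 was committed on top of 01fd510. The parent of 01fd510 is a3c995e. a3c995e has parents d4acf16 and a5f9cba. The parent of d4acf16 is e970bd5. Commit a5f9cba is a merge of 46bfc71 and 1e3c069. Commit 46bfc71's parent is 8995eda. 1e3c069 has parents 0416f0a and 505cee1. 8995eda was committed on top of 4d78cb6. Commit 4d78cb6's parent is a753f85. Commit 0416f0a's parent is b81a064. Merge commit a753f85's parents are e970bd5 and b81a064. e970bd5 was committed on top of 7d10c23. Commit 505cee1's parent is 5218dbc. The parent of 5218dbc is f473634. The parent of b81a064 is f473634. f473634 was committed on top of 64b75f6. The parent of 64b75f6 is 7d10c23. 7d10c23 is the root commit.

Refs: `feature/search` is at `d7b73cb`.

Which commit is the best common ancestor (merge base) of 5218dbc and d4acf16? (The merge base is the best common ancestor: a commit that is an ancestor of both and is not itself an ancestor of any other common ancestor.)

7d10c23

Ancestors of 5218dbc: {5218dbc, 64b75f6, 7d10c23, f473634}.
Ancestors of d4acf16: {7d10c23, d4acf16, e970bd5}.
Common ancestors: {7d10c23}.
The only common ancestor is 7d10c23, so it is the merge base.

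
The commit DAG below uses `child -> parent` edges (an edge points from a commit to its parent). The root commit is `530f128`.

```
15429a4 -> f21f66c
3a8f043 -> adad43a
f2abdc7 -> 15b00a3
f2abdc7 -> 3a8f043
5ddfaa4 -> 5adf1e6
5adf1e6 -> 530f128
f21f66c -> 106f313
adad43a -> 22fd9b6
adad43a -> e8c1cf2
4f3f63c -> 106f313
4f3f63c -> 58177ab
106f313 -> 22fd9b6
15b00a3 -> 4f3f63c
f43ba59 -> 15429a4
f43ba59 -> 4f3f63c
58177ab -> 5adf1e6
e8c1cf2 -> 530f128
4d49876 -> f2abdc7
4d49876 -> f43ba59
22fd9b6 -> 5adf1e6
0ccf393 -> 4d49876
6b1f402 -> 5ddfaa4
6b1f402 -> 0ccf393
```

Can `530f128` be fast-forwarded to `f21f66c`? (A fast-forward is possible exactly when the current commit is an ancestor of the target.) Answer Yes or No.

Yes

A fast-forward from 530f128 to f21f66c is possible iff 530f128 is an ancestor of f21f66c.
Ancestors of f21f66c: {106f313, 22fd9b6, 530f128, 5adf1e6, f21f66c}.
530f128 is among them, so fast-forward is possible.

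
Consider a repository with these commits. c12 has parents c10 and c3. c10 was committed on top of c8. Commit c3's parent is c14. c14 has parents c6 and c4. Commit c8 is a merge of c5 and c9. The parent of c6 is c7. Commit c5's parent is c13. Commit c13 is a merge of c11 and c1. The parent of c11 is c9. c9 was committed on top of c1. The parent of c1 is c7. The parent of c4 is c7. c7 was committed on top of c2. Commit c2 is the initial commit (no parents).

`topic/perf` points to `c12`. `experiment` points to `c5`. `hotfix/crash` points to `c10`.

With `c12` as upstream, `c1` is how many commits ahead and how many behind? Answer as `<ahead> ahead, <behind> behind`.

0 ahead, 11 behind

Reachable from c1: {c1, c2, c7}.
Reachable from c12: {c1, c10, c11, c12, c13, c14, c2, c3, c4, c5, c6, c7, c8, c9}.
Only in c1's history (ahead): {} — 0.
Only in c12's history (behind): {c10, c11, c12, c13, c14, c3, c4, c5, c6, c8, c9} — 11.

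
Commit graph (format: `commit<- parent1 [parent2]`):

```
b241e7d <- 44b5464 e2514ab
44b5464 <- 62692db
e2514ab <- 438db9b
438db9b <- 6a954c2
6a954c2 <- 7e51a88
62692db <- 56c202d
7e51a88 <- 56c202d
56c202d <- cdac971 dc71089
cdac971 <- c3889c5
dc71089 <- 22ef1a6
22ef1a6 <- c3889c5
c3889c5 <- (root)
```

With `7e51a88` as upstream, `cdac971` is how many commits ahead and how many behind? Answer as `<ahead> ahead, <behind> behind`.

Reachable from cdac971: {c3889c5, cdac971}.
Reachable from 7e51a88: {22ef1a6, 56c202d, 7e51a88, c3889c5, cdac971, dc71089}.
Only in cdac971's history (ahead): {} — 0.
Only in 7e51a88's history (behind): {22ef1a6, 56c202d, 7e51a88, dc71089} — 4.

0 ahead, 4 behind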